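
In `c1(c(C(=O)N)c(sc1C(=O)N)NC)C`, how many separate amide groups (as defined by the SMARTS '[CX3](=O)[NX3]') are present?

2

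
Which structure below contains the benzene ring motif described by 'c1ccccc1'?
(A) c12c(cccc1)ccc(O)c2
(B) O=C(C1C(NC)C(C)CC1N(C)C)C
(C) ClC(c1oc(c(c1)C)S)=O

A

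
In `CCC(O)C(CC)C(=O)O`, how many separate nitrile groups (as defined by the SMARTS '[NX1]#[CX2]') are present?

0

[NX1]#[CX2] is the SMARTS for a nitrile: a nitrogen triple-bonded to a two-connected carbon.
No fragment in the molecule satisfies every constraint, giving 0 matches.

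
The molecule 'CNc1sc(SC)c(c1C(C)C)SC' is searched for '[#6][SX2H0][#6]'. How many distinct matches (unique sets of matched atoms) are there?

2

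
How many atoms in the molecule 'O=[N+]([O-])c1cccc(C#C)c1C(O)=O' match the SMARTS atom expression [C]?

The query [C] means: uppercase C matches aliphatic (non-aromatic) carbon only.
Check the 14 heavy atoms by environment: 6× c (aromatic) → no; 3× C → match; 3× O → no; 1× N (charge +1) → no; 1× O (charge -1) → no.
That gives 3 matching atoms.

3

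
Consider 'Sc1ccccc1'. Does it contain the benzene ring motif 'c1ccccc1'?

Yes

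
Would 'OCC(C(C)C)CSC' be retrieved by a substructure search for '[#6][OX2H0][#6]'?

No

The pattern [#6][OX2H0][#6] describes an aliphatic oxygen bridging two carbons with no H on the oxygen — an ether.
The closest candidate here is a hydroxyl group (-OH), but the oxygen has H1, not H0 bridging two carbons. No other fragment satisfies the full query, so there is no match.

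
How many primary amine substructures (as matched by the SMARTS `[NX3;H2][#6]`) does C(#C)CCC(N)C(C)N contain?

2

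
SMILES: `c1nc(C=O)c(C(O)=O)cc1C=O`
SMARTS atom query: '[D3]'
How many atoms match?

4

The query [D3] means: atom with exactly three heavy-atom neighbours.
Check the 13 heavy atoms by environment: 1× n (aromatic, D2) → no; 2× c (aromatic, D2) → no; 3× c (aromatic, D3) → match; 2× C (D2) → no; 4× O (D1) → no; 1× C (D3) → match.
Summing the matching environments: 3 + 1 = 4 matching atoms.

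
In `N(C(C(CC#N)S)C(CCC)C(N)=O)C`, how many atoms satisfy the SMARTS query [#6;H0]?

2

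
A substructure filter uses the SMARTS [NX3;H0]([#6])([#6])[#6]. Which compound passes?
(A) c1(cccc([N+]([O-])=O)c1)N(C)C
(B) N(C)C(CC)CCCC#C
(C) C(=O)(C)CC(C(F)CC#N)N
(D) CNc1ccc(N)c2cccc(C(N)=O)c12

A

[NX3;H0]([#6])([#6])[#6] describes a trivalent nitrogen with no H, bonded to three carbons (a tertiary amine).
(A) contains a dimethylamino group (-N(CH3)2), which satisfies every atom and bond constraint.
(B) has an N-methylamino group (-NHCH3) but the nitrogen still has one H (H1), not H0.
(C) has a primary amino group (-NH2) but the nitrogen has H2, not H0 with three carbons.
(D) has an N-methylamino group (-NHCH3) but the nitrogen still has one H (H1), not H0.
So the answer is (A).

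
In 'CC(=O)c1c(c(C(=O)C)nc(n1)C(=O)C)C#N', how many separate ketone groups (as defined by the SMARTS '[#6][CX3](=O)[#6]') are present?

[#6][CX3](=O)[#6] is the SMARTS for a ketone: a carbonyl carbon (no H) flanked by two carbons.
The molecule carries 3 separate instances of an acetyl/ketone group (-C(=O)CH3) meeting every constraint; each maps to a distinct set of atoms, giving 3 matches.

3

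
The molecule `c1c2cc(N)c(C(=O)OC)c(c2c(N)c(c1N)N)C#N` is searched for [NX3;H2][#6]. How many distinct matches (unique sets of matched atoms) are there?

4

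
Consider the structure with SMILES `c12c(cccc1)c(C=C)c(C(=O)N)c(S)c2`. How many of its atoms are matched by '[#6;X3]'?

The query [#6;X3] means: any carbon (aromatic or not) with three total connections.
Check the 16 heavy atoms by environment: 10× c (aromatic, X3) → match; 1× S (X2) → no; 3× C (X3) → match; 1× O (X1) → no; 1× N (X3) → no.
Summing the matching environments: 10 + 3 = 13 matching atoms.

13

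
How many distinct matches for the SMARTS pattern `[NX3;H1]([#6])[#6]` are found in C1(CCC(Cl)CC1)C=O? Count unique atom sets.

0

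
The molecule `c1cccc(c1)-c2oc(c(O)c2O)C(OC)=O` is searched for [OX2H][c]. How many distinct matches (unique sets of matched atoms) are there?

2

[OX2H][c] is the SMARTS for a phenol: a hydroxyl oxygen attached to an aromatic carbon.
The molecule carries 2 separate instances of a hydroxyl group (-OH) meeting every constraint; each maps to a distinct set of atoms, giving 2 matches.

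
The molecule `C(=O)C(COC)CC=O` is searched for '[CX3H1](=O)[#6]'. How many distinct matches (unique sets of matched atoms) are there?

[CX3H1](=O)[#6] is the SMARTS for an aldehyde: an sp2 carbon with one H, double-bonded to O and single-bonded to carbon.
The molecule carries 2 separate instances of an aldehyde (-CHO) meeting every constraint; each maps to a distinct set of atoms, giving 2 matches.

2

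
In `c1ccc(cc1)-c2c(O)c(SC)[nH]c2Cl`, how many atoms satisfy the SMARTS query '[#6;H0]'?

5

The query [#6;H0] means: any carbon with no attached hydrogen.
Check the 15 heavy atoms by environment: 1× n (aromatic, H1) → no; 5× c (aromatic, H0) → match; 5× c (aromatic, H1) → no; 1× O (H1) → no; 1× S (H0) → no; 1× C (H3) → no; 1× Cl (H0) → no.
That gives 5 matching atoms.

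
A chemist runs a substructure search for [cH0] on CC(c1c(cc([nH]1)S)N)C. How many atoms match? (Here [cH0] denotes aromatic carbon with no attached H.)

3

The query [cH0] means: aromatic carbon with no attached hydrogen (substituted or ring-fusion).
Check the 10 heavy atoms by environment: 1× n (aromatic, H1) → no; 3× c (aromatic, H0) → match; 1× c (aromatic, H1) → no; 1× N (H2) → no; 1× C (H1) → no; 2× C (H3) → no; 1× S (H1) → no.
That gives 3 matching atoms.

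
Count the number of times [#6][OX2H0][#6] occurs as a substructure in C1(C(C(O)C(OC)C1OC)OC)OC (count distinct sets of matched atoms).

[#6][OX2H0][#6] is the SMARTS for an ether: an aliphatic oxygen bridging two carbons with no H on the oxygen.
The molecule carries 4 separate instances of a methoxy ether (-OCH3) meeting every constraint; each maps to a distinct set of atoms, giving 4 matches.

4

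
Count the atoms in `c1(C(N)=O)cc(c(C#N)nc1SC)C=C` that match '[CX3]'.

3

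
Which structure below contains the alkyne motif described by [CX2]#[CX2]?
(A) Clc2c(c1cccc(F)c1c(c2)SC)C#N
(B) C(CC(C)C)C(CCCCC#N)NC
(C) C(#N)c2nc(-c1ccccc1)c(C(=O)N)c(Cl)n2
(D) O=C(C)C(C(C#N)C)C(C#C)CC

D

[CX2]#[CX2] describes a carbon-carbon triple bond (an alkyne).
(A) has a nitrile (-C#N) but the triple bond is C#N, not C#C.
(B) has a nitrile (-C#N) but the triple bond is C#N, not C#C.
(C) has a nitrile (-C#N) but the triple bond is C#N, not C#C.
(D) contains an ethynyl group (-C#CH), which satisfies every atom and bond constraint.
So the answer is (D).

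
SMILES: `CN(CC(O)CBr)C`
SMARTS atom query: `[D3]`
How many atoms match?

Check the 8 heavy atoms by environment: 2× C (D2) → no; 1× C (D3) → match; 1× O (D1) → no; 1× N (D3) → match; 2× C (D1) → no; 1× Br (D1) → no.
Summing the matching environments: 1 + 1 = 2 matching atoms.

2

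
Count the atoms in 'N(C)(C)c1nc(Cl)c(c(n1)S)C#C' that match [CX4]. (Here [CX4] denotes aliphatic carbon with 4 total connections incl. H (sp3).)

The query [CX4] means: C with X4: aliphatic carbon with exactly 4 total connections (bonds + H).
Check the 13 heavy atoms by environment: 2× n (aromatic, X2) → no; 4× c (aromatic, X3) → no; 1× S (X2) → no; 2× C (X2) → no; 1× Cl (X1) → no; 1× N (X3) → no; 2× C (X4) → match.
That gives 2 matching atoms.

2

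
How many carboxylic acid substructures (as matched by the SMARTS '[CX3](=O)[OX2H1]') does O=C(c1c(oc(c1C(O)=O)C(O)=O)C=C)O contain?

3

[CX3](=O)[OX2H1] is the SMARTS for a carboxylic acid: an sp2 carbon double-bonded to O and single-bonded to an -OH oxygen.
The molecule carries 3 separate instances of a carboxylic acid group (-C(=O)OH) meeting every constraint; each maps to a distinct set of atoms, giving 3 matches.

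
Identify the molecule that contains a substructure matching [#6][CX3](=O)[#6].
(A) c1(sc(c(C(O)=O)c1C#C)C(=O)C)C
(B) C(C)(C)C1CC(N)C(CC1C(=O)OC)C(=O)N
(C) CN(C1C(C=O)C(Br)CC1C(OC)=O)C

[#6][CX3](=O)[#6] describes a carbonyl carbon (no H) flanked by two carbons (a ketone).
(A) contains an acetyl/ketone group (-C(=O)CH3), which satisfies every atom and bond constraint.
(B) has a methyl-ester group (-C(=O)OCH3) but one neighbour of the carbonyl carbon is O, not C.
(C) has a methyl-ester group (-C(=O)OCH3) but one neighbour of the carbonyl carbon is O, not C.
So the answer is (A).

A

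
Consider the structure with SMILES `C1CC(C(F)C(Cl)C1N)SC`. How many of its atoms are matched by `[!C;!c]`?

Check the 11 heavy atoms by environment: 7× C → no; 1× N → match; 1× Cl → match; 1× S → match; 1× F → match.
Summing the matching environments: 1 + 1 + 1 + 1 = 4 matching atoms.

4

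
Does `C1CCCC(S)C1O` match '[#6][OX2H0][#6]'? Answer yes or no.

The pattern [#6][OX2H0][#6] describes an aliphatic oxygen bridging two carbons with no H on the oxygen — an ether.
The closest candidate here is a hydroxyl group (-OH), but the oxygen has H1, not H0 bridging two carbons. No other fragment satisfies the full query, so there is no match.

No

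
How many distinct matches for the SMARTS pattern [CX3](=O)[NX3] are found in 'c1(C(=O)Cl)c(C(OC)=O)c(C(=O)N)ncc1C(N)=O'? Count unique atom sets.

[CX3](=O)[NX3] is the SMARTS for an amide: a carbonyl carbon bonded to a trivalent nitrogen.
The molecule carries 2 separate instances of a primary amide (-C(=O)NH2) meeting every constraint; each maps to a distinct set of atoms, giving 2 matches.

2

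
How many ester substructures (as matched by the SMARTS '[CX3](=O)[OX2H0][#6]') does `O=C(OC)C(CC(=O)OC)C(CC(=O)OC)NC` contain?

3

[CX3](=O)[OX2H0][#6] is the SMARTS for an ester: a carbonyl carbon bonded to an oxygen that is itself bonded to carbon (no H on that O).
The molecule carries 3 separate instances of a methyl-ester group (-C(=O)OCH3) meeting every constraint; each maps to a distinct set of atoms, giving 3 matches.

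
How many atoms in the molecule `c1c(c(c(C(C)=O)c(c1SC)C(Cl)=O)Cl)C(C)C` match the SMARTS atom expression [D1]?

The query [D1] means: atom with exactly one heavy-atom neighbour (degree 1).
Check the 18 heavy atoms by environment: 5× c (aromatic, D3) → no; 1× c (aromatic, D2) → no; 1× S (D2) → no; 4× C (D1) → match; 2× Cl (D1) → match; 3× C (D3) → no; 2× O (D1) → match.
Summing the matching environments: 4 + 2 + 2 = 8 matching atoms.

8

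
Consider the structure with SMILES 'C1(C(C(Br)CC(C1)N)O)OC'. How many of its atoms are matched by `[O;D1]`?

1

The query [O;D1] means: aliphatic oxygen bonded to exactly one heavy atom.
Check the 11 heavy atoms by environment: 4× C (D3) → no; 2× C (D2) → no; 1× O (D2) → no; 1× C (D1) → no; 1× Br (D1) → no; 1× O (D1) → match; 1× N (D1) → no.
That gives 1 matching atom.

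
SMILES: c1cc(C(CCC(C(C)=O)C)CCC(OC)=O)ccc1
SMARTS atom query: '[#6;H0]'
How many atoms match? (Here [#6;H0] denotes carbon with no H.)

3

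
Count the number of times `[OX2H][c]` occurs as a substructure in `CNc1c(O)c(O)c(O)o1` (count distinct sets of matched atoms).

3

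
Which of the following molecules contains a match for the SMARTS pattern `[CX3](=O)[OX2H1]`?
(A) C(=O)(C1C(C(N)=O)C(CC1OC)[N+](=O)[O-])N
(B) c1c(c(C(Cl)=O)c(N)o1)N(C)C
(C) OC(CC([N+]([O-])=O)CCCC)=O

[CX3](=O)[OX2H1] describes an sp2 carbon double-bonded to O and single-bonded to an -OH oxygen (a carboxylic acid).
(A) has a primary amide (-C(=O)NH2) but the carbonyl is bonded to N, not to an -OH oxygen.
(B) has an acyl chloride (-C(=O)Cl) but the carbonyl is bonded to Cl, not to an -OH oxygen.
(C) contains a carboxylic acid group (-C(=O)OH), which satisfies every atom and bond constraint.
So the answer is (C).

C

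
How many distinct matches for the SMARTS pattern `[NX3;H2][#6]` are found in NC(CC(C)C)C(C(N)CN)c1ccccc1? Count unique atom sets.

3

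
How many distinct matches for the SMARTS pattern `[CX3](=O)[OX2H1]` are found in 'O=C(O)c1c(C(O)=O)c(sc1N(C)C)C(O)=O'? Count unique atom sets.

3

[CX3](=O)[OX2H1] is the SMARTS for a carboxylic acid: an sp2 carbon double-bonded to O and single-bonded to an -OH oxygen.
The molecule carries 3 separate instances of a carboxylic acid group (-C(=O)OH) meeting every constraint; each maps to a distinct set of atoms, giving 3 matches.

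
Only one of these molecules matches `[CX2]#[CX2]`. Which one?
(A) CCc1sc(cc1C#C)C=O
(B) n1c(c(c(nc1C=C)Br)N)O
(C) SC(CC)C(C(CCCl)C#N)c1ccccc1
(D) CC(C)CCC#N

A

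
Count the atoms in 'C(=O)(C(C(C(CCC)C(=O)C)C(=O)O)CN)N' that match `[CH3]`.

2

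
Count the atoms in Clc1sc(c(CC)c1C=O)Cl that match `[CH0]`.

0

The query [CH0] means: aliphatic carbon with no attached hydrogen.
Check the 11 heavy atoms by environment: 1× s (aromatic, H0) → no; 4× c (aromatic, H0) → no; 2× Cl (H0) → no; 1× C (H2) → no; 1× C (H3) → no; 1× C (H1) → no; 1× O (H0) → no.
No environment satisfies the query, so 0 matching atoms.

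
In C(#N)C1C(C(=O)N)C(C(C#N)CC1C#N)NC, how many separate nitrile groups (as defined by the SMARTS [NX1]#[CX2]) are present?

3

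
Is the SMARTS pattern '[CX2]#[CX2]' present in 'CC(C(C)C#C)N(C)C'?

The pattern [CX2]#[CX2] describes a carbon-carbon triple bond — an alkyne.
The molecule carries an ethynyl group (-C#CH), whose atoms satisfy every constraint of the query, so the pattern matches.

Yes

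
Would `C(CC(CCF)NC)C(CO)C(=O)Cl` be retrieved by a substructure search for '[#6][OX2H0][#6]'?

The pattern [#6][OX2H0][#6] describes an aliphatic oxygen bridging two carbons with no H on the oxygen — an ether.
The closest candidate here is a hydroxyl group (-OH), but the oxygen has H1, not H0 bridging two carbons. No other fragment satisfies the full query, so there is no match.

No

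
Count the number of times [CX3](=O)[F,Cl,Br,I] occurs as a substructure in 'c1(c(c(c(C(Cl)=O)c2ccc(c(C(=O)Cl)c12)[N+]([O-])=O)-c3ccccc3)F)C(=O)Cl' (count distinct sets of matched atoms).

3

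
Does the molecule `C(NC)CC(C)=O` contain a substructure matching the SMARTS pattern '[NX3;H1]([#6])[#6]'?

The pattern [NX3;H1]([#6])[#6] describes a trivalent nitrogen with one H, bonded to two carbons — a secondary amine.
The molecule carries an N-methylamino group (-NHCH3), whose atoms satisfy every constraint of the query, so the pattern matches.

Yes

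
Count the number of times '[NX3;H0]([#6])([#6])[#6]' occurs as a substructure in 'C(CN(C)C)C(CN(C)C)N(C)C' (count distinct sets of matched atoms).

[NX3;H0]([#6])([#6])[#6] is the SMARTS for a tertiary amine: a trivalent nitrogen with no H, bonded to three carbons.
The molecule carries 3 separate instances of a dimethylamino group (-N(CH3)2) meeting every constraint; each maps to a distinct set of atoms, giving 3 matches.

3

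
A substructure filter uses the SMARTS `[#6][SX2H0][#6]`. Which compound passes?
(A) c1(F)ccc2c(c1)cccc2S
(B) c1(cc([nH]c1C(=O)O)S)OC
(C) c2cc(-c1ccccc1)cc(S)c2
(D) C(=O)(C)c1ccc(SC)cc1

[#6][SX2H0][#6] describes an aliphatic sulfur bridging two carbons with no H on the sulfur (a thioether).
(A) has a thiol (-SH) but the sulfur has H1, not H0 bridging two carbons.
(B) has a methoxy ether (-OCH3) but the bridging atom is O, not S.
(C) has a thiol (-SH) but the sulfur has H1, not H0 bridging two carbons.
(D) contains a methylthio ether (-SCH3), which satisfies every atom and bond constraint.
So the answer is (D).

D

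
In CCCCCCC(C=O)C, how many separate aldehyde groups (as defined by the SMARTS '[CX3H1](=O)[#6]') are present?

[CX3H1](=O)[#6] is the SMARTS for an aldehyde: an sp2 carbon with one H, double-bonded to O and single-bonded to carbon.
Exactly one fragment in the molecule meets all constraints, giving 1 match.

1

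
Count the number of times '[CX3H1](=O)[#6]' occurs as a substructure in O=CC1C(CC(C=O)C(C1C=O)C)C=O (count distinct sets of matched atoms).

4

[CX3H1](=O)[#6] is the SMARTS for an aldehyde: an sp2 carbon with one H, double-bonded to O and single-bonded to carbon.
The molecule carries 4 separate instances of an aldehyde (-CHO) meeting every constraint; each maps to a distinct set of atoms, giving 4 matches.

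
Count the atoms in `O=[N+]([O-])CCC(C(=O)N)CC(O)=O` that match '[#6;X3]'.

The query [#6;X3] means: any carbon (aromatic or not) with three total connections.
Check the 13 heavy atoms by environment: 4× C (X4) → no; 2× C (X3) → match; 3× O (X1) → no; 1× O (X2) → no; 1× N (X3) → no; 1× N (charge +1, X3) → no; 1× O (charge -1, X1) → no.
That gives 2 matching atoms.

2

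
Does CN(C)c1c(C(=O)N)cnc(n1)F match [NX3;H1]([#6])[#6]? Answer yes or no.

The pattern [NX3;H1]([#6])[#6] describes a trivalent nitrogen with one H, bonded to two carbons — a secondary amine.
The closest candidate here is a dimethylamino group (-N(CH3)2), but the nitrogen has H0, not H1. No other fragment satisfies the full query, so there is no match.

No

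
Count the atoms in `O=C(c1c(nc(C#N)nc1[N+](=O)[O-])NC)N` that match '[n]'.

2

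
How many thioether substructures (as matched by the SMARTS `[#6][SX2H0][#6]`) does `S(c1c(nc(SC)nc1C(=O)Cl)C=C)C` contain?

2

[#6][SX2H0][#6] is the SMARTS for a thioether: an aliphatic sulfur bridging two carbons with no H on the sulfur.
The molecule carries 2 separate instances of a methylthio ether (-SCH3) meeting every constraint; each maps to a distinct set of atoms, giving 2 matches.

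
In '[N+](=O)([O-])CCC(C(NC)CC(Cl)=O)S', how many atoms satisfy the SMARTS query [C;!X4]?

1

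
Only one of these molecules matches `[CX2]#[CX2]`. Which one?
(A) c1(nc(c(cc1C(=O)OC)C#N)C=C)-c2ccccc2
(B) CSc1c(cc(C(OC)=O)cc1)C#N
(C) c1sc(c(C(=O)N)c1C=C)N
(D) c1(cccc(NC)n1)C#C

D

[CX2]#[CX2] describes a carbon-carbon triple bond (an alkyne).
(A) has a vinyl group (-CH=CH2) but the C=C is a double bond; both carbons are CX3, not CX2.
(B) has a nitrile (-C#N) but the triple bond is C#N, not C#C.
(C) has a vinyl group (-CH=CH2) but the C=C is a double bond; both carbons are CX3, not CX2.
(D) contains an ethynyl group (-C#CH), which satisfies every atom and bond constraint.
So the answer is (D).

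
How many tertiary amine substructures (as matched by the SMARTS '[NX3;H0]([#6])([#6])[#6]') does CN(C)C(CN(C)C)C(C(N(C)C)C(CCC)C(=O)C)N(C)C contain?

[NX3;H0]([#6])([#6])[#6] is the SMARTS for a tertiary amine: a trivalent nitrogen with no H, bonded to three carbons.
The molecule carries 4 separate instances of a dimethylamino group (-N(CH3)2) meeting every constraint; each maps to a distinct set of atoms, giving 4 matches.

4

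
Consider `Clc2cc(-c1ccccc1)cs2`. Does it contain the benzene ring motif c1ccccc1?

Yes

The pattern c1ccccc1 describes six aromatic carbons in a ring — a benzene ring.
The molecule carries a phenyl ring, whose atoms satisfy every constraint of the query, so the pattern matches.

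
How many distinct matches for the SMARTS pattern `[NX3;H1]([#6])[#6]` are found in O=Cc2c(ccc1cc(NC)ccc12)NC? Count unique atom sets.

[NX3;H1]([#6])[#6] is the SMARTS for a secondary amine: a trivalent nitrogen with one H, bonded to two carbons.
The molecule carries 2 separate instances of an N-methylamino group (-NHCH3) meeting every constraint; each maps to a distinct set of atoms, giving 2 matches.

2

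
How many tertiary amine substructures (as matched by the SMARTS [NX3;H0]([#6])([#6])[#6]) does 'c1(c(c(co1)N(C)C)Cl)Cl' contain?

1

[NX3;H0]([#6])([#6])[#6] is the SMARTS for a tertiary amine: a trivalent nitrogen with no H, bonded to three carbons.
Exactly one fragment in the molecule meets all constraints, giving 1 match.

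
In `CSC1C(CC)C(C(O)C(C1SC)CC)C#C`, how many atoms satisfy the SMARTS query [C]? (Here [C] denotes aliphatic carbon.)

The query [C] means: uppercase C matches aliphatic (non-aromatic) carbon only.
Check the 17 heavy atoms by environment: 14× C → match; 1× O → no; 2× S → no.
That gives 14 matching atoms.

14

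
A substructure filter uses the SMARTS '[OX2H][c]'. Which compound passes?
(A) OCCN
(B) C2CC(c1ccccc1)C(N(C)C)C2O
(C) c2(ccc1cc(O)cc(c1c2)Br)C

C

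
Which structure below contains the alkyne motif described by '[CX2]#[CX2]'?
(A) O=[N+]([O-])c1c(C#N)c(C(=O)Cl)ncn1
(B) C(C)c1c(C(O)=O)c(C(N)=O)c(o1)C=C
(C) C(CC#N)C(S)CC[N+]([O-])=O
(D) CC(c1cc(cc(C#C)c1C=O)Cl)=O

D

[CX2]#[CX2] describes a carbon-carbon triple bond (an alkyne).
(A) has a nitrile (-C#N) but the triple bond is C#N, not C#C.
(B) has a vinyl group (-CH=CH2) but the C=C is a double bond; both carbons are CX3, not CX2.
(C) has a nitrile (-C#N) but the triple bond is C#N, not C#C.
(D) contains an ethynyl group (-C#CH), which satisfies every atom and bond constraint.
So the answer is (D).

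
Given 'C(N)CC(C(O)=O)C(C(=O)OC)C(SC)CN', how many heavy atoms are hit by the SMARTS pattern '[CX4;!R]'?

8

The query [CX4;!R] means: aliphatic carbon with four total connections, not in a ring.
Check the 17 heavy atoms by environment: 8× C (X4, acyclic) → match; 1× S (X2, acyclic) → no; 2× C (X3, acyclic) → no; 2× O (X1, acyclic) → no; 2× O (X2, acyclic) → no; 2× N (X3, acyclic) → no.
That gives 8 matching atoms.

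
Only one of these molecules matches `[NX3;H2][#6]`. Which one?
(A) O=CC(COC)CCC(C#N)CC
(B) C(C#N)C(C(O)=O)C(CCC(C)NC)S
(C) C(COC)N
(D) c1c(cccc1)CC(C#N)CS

C

[NX3;H2][#6] describes a trivalent nitrogen with two H attached to carbon (a primary amine).
(A) has a nitrile (-C#N) but the nitrogen is NX1 (triple-bonded), not NX3 with two H.
(B) has an N-methylamino group (-NHCH3) but the nitrogen bears two carbons and only one H (H1), not H2.
(C) contains a primary amino group (-NH2), which satisfies every atom and bond constraint.
(D) has a nitrile (-C#N) but the nitrogen is NX1 (triple-bonded), not NX3 with two H.
So the answer is (C).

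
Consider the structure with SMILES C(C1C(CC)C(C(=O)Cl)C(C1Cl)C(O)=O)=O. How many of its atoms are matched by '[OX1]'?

3

Check the 16 heavy atoms by environment: 7× C (X4) → no; 3× C (X3) → no; 3× O (X1) → match; 1× O (X2) → no; 2× Cl (X1) → no.
That gives 3 matching atoms.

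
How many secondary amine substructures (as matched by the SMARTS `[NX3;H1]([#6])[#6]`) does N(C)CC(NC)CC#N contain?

[NX3;H1]([#6])[#6] is the SMARTS for a secondary amine: a trivalent nitrogen with one H, bonded to two carbons.
The molecule carries 2 separate instances of an N-methylamino group (-NHCH3) meeting every constraint; each maps to a distinct set of atoms, giving 2 matches.

2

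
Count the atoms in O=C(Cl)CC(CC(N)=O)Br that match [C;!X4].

The query [C;!X4] means: aliphatic carbon that does not have four total connections.
Check the 10 heavy atoms by environment: 3× C (X4) → no; 2× C (X3) → match; 2× O (X1) → no; 1× N (X3) → no; 1× Cl (X1) → no; 1× Br (X1) → no.
That gives 2 matching atoms.

2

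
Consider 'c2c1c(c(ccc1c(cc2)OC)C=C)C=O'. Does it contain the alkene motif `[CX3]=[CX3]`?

Yes

The pattern [CX3]=[CX3] describes a non-aromatic C=C double bond between two sp2 carbons — an alkene.
The molecule carries a vinyl group (-CH=CH2), whose atoms satisfy every constraint of the query, so the pattern matches.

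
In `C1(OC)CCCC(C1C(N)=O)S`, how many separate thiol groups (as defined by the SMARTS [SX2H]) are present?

1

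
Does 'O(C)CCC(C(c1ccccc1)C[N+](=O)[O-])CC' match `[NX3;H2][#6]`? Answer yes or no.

No

The pattern [NX3;H2][#6] describes a trivalent nitrogen with two H attached to carbon — a primary amine.
The closest candidate here is a nitro group (-[N+](=O)[O-]), but the nitrogen is [N+] with no H, not NX3H2. No other fragment satisfies the full query, so there is no match.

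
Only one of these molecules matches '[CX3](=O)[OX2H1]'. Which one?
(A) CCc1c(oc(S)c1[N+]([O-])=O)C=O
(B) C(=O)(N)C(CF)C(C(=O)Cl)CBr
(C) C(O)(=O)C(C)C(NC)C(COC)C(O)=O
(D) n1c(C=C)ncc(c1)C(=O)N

C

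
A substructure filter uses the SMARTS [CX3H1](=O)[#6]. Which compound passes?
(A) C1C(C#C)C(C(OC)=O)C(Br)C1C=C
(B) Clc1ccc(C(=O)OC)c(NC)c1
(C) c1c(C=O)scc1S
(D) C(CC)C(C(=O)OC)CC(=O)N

C

[CX3H1](=O)[#6] describes an sp2 carbon with one H, double-bonded to O and single-bonded to carbon (an aldehyde).
(A) has a methyl-ester group (-C(=O)OCH3) but the carbonyl carbon has H0, not H1.
(B) has a methyl-ester group (-C(=O)OCH3) but the carbonyl carbon has H0, not H1.
(C) contains an aldehyde (-CHO), which satisfies every atom and bond constraint.
(D) has a methyl-ester group (-C(=O)OCH3) but the carbonyl carbon has H0, not H1.
So the answer is (C).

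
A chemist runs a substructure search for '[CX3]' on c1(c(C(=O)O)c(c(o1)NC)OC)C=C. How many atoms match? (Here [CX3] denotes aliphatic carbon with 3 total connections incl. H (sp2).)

3

The query [CX3] means: C with X3: aliphatic carbon with exactly 3 total connections.
Check the 14 heavy atoms by environment: 1× o (aromatic, X2) → no; 4× c (aromatic, X3) → no; 1× N (X3) → no; 2× C (X4) → no; 2× O (X2) → no; 3× C (X3) → match; 1× O (X1) → no.
That gives 3 matching atoms.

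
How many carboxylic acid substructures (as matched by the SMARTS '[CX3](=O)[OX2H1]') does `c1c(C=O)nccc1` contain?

0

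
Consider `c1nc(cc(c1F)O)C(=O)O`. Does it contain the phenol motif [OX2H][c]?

Yes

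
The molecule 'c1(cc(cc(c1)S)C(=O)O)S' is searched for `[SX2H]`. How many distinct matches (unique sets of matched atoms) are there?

2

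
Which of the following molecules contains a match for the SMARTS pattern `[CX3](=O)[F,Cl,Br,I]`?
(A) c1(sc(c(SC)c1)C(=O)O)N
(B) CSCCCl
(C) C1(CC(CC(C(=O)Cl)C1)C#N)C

[CX3](=O)[F,Cl,Br,I] describes a carbonyl carbon bonded to a halogen (an acyl halide).
(A) has a carboxylic acid group (-C(=O)OH) but the carbonyl is bonded to -OH, not to a halogen.
(B) has a chloro substituent but the Cl is not on a carbonyl carbon.
(C) contains an acyl chloride (-C(=O)Cl), which satisfies every atom and bond constraint.
So the answer is (C).

C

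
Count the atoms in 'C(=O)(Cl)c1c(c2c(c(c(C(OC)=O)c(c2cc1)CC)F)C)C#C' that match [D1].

8

The query [D1] means: atom with exactly one heavy-atom neighbour (degree 1).
Check the 23 heavy atoms by environment: 8× c (aromatic, D3) → no; 2× c (aromatic, D2) → no; 2× C (D2) → no; 4× C (D1) → match; 2× C (D3) → no; 2× O (D1) → match; 1× Cl (D1) → match; 1× O (D2) → no; 1× F (D1) → match.
Summing the matching environments: 4 + 2 + 1 + 1 = 8 matching atoms.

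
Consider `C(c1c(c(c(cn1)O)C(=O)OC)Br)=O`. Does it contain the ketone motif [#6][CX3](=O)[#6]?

No

The pattern [#6][CX3](=O)[#6] describes a carbonyl carbon (no H) flanked by two carbons — a ketone.
The closest candidate here is a methyl-ester group (-C(=O)OCH3), but one neighbour of the carbonyl carbon is O, not C. No other fragment satisfies the full query, so there is no match.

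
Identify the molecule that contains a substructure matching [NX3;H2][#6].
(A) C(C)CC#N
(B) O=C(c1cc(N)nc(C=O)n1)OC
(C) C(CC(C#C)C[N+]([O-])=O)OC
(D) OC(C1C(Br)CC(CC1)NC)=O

B

[NX3;H2][#6] describes a trivalent nitrogen with two H attached to carbon (a primary amine).
(A) has a nitrile (-C#N) but the nitrogen is NX1 (triple-bonded), not NX3 with two H.
(B) contains a primary amino group (-NH2), which satisfies every atom and bond constraint.
(C) has a nitro group (-[N+](=O)[O-]) but the nitrogen is [N+] with no H, not NX3H2.
(D) has an N-methylamino group (-NHCH3) but the nitrogen bears two carbons and only one H (H1), not H2.
So the answer is (B).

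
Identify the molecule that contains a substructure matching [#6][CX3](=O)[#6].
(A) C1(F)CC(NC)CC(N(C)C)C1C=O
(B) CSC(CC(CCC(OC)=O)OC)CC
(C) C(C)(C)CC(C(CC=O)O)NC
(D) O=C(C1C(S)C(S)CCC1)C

D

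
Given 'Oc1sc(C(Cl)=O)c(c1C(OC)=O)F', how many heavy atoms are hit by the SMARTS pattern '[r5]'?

5

Check the 14 heavy atoms by environment: 1× s (aromatic, in 5-ring) → match; 4× c (aromatic, in 5-ring) → match; 1× F (acyclic) → no; 3× C (acyclic) → no; 4× O (acyclic) → no; 1× Cl (acyclic) → no.
Summing the matching environments: 1 + 4 = 5 matching atoms.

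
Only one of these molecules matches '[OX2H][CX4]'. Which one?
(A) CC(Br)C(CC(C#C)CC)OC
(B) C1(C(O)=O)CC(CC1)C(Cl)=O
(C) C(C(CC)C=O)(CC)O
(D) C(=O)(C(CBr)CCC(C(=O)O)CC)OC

C

[OX2H][CX4] describes a hydroxyl oxygen bound to an sp3 (X4) carbon (an aliphatic alcohol).
(A) has a methoxy ether (-OCH3) but the oxygen has H0 (ether), not H1.
(B) has a carboxylic acid group (-C(=O)OH) but the -OH is on a CX3 carbonyl carbon, not a CX4 carbon.
(C) contains a hydroxyl group (-OH), which satisfies every atom and bond constraint.
(D) has a carboxylic acid group (-C(=O)OH) but the -OH is on a CX3 carbonyl carbon, not a CX4 carbon.
So the answer is (C).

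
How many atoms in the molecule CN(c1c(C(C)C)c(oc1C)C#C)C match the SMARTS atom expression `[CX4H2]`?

0

Check the 14 heavy atoms by environment: 1× o (aromatic, H0, X2) → no; 4× c (aromatic, H0, X3) → no; 1× C (H0, X2) → no; 1× C (H1, X2) → no; 5× C (H3, X4) → no; 1× C (H1, X4) → no; 1× N (H0, X3) → no.
No environment satisfies the query, so 0 matching atoms.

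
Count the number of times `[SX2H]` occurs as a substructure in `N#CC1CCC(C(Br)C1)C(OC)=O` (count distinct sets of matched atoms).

[SX2H] is the SMARTS for a thiol: an aliphatic sulfur with two connections, one being H.
No fragment in the molecule satisfies every constraint, giving 0 matches.

0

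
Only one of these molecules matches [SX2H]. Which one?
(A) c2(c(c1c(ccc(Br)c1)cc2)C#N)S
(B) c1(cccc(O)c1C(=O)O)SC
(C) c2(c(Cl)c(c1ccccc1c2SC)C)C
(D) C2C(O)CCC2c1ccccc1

[SX2H] describes an aliphatic sulfur with two connections, one being H (a thiol).
(A) contains a thiol (-SH), which satisfies every atom and bond constraint.
(B) has a hydroxyl group (-OH) but it is an -OH, not an -SH.
(C) has a methylthio ether (-SCH3) but the sulfur has H0 (bonded to two carbons), not H1.
(D) has a hydroxyl group (-OH) but it is an -OH, not an -SH.
So the answer is (A).

A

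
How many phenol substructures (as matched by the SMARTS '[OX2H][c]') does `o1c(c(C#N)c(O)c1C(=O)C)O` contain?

2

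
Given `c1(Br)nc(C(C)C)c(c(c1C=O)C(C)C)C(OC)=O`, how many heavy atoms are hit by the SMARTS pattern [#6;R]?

5

The query [#6;R] means: carbon that is part of a ring.
Check the 19 heavy atoms by environment: 1× n (aromatic, in 6-ring) → no; 5× c (aromatic, in 6-ring) → match; 9× C (acyclic) → no; 3× O (acyclic) → no; 1× Br (acyclic) → no.
That gives 5 matching atoms.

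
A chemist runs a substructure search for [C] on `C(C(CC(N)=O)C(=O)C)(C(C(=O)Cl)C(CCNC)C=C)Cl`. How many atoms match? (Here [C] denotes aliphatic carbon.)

14

Check the 21 heavy atoms by environment: 14× C → match; 2× N → no; 3× O → no; 2× Cl → no.
That gives 14 matching atoms.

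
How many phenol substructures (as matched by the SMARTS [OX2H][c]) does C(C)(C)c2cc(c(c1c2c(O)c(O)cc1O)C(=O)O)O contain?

[OX2H][c] is the SMARTS for a phenol: a hydroxyl oxygen attached to an aromatic carbon.
The molecule carries 4 separate instances of a hydroxyl group (-OH) meeting every constraint; each maps to a distinct set of atoms, giving 4 matches.

4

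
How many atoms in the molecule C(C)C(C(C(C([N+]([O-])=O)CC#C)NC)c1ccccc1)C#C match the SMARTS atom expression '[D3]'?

6

Check the 22 heavy atoms by environment: 4× C (D2) → no; 4× C (D3) → match; 1× N (D2) → no; 4× C (D1) → no; 1× c (aromatic, D3) → match; 5× c (aromatic, D2) → no; 1× N (charge +1, D3) → match; 1× O (charge -1, D1) → no; 1× O (D1) → no.
Summing the matching environments: 4 + 1 + 1 = 6 matching atoms.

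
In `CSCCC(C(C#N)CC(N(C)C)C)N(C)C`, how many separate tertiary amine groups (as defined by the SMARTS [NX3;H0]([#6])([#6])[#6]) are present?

2

[NX3;H0]([#6])([#6])[#6] is the SMARTS for a tertiary amine: a trivalent nitrogen with no H, bonded to three carbons.
The molecule carries 2 separate instances of a dimethylamino group (-N(CH3)2) meeting every constraint; each maps to a distinct set of atoms, giving 2 matches.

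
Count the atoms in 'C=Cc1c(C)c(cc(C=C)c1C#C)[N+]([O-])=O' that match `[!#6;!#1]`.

Check the 16 heavy atoms by environment: 6× c (aromatic) → no; 1× N (charge +1) → match; 1× O (charge -1) → match; 1× O → match; 7× C → no.
Summing the matching environments: 1 + 1 + 1 = 3 matching atoms.

3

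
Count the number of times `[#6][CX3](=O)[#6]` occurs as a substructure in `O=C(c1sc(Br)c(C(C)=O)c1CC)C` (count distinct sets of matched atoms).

[#6][CX3](=O)[#6] is the SMARTS for a ketone: a carbonyl carbon (no H) flanked by two carbons.
The molecule carries 2 separate instances of an acetyl/ketone group (-C(=O)CH3) meeting every constraint; each maps to a distinct set of atoms, giving 2 matches.

2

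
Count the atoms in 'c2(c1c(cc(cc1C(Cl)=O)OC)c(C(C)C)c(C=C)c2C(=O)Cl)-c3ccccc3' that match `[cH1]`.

7

The query [cH1] means: aromatic carbon bearing exactly one hydrogen.
Check the 29 heavy atoms by environment: 9× c (aromatic, H0) → no; 7× c (aromatic, H1) → match; 2× C (H1) → no; 3× C (H3) → no; 2× C (H0) → no; 3× O (H0) → no; 2× Cl (H0) → no; 1× C (H2) → no.
That gives 7 matching atoms.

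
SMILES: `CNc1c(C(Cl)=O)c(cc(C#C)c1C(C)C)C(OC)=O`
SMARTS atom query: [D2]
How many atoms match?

Check the 20 heavy atoms by environment: 5× c (aromatic, D3) → no; 1× c (aromatic, D2) → match; 3× C (D3) → no; 5× C (D1) → no; 1× C (D2) → match; 2× O (D1) → no; 1× O (D2) → match; 1× N (D2) → match; 1× Cl (D1) → no.
Summing the matching environments: 1 + 1 + 1 + 1 = 4 matching atoms.

4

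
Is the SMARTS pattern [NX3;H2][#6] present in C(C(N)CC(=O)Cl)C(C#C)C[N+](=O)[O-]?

Yes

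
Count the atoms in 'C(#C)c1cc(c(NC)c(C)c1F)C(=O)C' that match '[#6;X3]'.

7

The query [#6;X3] means: any carbon (aromatic or not) with three total connections.
Check the 15 heavy atoms by environment: 6× c (aromatic, X3) → match; 3× C (X4) → no; 1× F (X1) → no; 2× C (X2) → no; 1× C (X3) → match; 1× O (X1) → no; 1× N (X3) → no.
Summing the matching environments: 6 + 1 = 7 matching atoms.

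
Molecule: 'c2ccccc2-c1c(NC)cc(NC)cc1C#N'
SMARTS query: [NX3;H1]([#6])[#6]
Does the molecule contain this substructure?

The pattern [NX3;H1]([#6])[#6] describes a trivalent nitrogen with one H, bonded to two carbons — a secondary amine.
The molecule carries an N-methylamino group (-NHCH3), whose atoms satisfy every constraint of the query, so the pattern matches.

Yes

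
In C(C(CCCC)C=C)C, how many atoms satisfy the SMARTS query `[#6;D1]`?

The query [#6;D1] means: carbon bonded to exactly one heavy atom.
Check the 9 heavy atoms by environment: 5× C (D2) → no; 1× C (D3) → no; 3× C (D1) → match.
That gives 3 matching atoms.

3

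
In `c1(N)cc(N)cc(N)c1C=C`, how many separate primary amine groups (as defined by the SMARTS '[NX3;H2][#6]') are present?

3

[NX3;H2][#6] is the SMARTS for a primary amine: a trivalent nitrogen with two H attached to carbon.
The molecule carries 3 separate instances of a primary amino group (-NH2) meeting every constraint; each maps to a distinct set of atoms, giving 3 matches.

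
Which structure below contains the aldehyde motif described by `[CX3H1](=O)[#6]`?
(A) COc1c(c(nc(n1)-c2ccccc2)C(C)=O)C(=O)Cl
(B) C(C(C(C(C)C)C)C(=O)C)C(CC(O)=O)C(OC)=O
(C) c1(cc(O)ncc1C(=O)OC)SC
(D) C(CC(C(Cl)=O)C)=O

D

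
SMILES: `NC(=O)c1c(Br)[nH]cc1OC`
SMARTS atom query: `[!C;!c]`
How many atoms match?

5

The query [!C;!c] means: neither aliphatic nor aromatic carbon — same as [!#6].
Check the 11 heavy atoms by environment: 1× n (aromatic) → match; 4× c (aromatic) → no; 1× Br → match; 2× O → match; 2× C → no; 1× N → match.
Summing the matching environments: 1 + 1 + 2 + 1 = 5 matching atoms.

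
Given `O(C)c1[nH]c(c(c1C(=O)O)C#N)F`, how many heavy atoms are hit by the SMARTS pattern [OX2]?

Check the 13 heavy atoms by environment: 1× n (aromatic, X3) → no; 4× c (aromatic, X3) → no; 1× C (X3) → no; 1× O (X1) → no; 2× O (X2) → match; 1× C (X2) → no; 1× N (X1) → no; 1× C (X4) → no; 1× F (X1) → no.
That gives 2 matching atoms.

2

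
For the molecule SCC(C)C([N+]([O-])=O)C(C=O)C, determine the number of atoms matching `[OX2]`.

0

The query [OX2] means: aliphatic oxygen with two total connections — ether, hydroxyl, or ester single-bond O.
Check the 12 heavy atoms by environment: 6× C (X4) → no; 1× C (X3) → no; 2× O (X1) → no; 1× N (charge +1, X3) → no; 1× O (charge -1, X1) → no; 1× S (X2) → no.
No environment satisfies the query, so 0 matching atoms.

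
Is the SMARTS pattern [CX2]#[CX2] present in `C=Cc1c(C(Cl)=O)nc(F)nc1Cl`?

The pattern [CX2]#[CX2] describes a carbon-carbon triple bond — an alkyne.
The closest candidate here is a vinyl group (-CH=CH2), but the C=C is a double bond; both carbons are CX3, not CX2. No other fragment satisfies the full query, so there is no match.

No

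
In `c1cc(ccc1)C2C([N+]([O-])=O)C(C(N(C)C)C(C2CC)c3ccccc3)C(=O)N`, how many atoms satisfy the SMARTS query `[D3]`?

11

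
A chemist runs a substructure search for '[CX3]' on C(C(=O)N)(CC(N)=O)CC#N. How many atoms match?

2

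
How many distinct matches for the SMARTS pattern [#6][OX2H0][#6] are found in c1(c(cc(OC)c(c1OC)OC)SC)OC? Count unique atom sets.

4

[#6][OX2H0][#6] is the SMARTS for an ether: an aliphatic oxygen bridging two carbons with no H on the oxygen.
The molecule carries 4 separate instances of a methoxy ether (-OCH3) meeting every constraint; each maps to a distinct set of atoms, giving 4 matches.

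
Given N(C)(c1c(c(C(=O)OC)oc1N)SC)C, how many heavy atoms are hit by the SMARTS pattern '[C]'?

The query [C] means: uppercase C matches aliphatic (non-aromatic) carbon only.
Check the 15 heavy atoms by environment: 1× o (aromatic) → no; 4× c (aromatic) → no; 1× S → no; 5× C → match; 2× N → no; 2× O → no.
That gives 5 matching atoms.

5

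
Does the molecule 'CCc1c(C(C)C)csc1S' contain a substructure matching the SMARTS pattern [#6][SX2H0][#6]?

No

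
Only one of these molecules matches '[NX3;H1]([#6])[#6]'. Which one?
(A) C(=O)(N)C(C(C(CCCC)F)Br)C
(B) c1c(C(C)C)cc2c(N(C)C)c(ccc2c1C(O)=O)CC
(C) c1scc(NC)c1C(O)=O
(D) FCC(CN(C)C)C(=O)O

C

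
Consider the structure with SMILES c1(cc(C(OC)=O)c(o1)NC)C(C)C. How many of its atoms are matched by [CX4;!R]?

5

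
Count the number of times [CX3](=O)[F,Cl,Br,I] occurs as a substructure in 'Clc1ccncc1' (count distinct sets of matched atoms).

0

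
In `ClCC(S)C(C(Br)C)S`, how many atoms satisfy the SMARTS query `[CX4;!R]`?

5

The query [CX4;!R] means: aliphatic carbon with four total connections, not in a ring.
Check the 9 heavy atoms by environment: 5× C (X4, acyclic) → match; 1× Cl (X1, acyclic) → no; 2× S (X2, acyclic) → no; 1× Br (X1, acyclic) → no.
That gives 5 matching atoms.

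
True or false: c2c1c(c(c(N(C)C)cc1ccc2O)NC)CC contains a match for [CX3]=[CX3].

False

The pattern [CX3]=[CX3] describes a non-aromatic C=C double bond between two sp2 carbons — an alkene.
The closest candidate here is an ethyl group (-CH2CH3), but its C-C bond is a single bond between CX4 carbons, not CX3=CX3. No other fragment satisfies the full query, so there is no match.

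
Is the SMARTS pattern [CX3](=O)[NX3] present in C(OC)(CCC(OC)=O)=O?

No

The pattern [CX3](=O)[NX3] describes a carbonyl carbon bonded to a trivalent nitrogen — an amide.
The closest candidate here is a methyl-ester group (-C(=O)OCH3), but the carbonyl is bonded to O, not to an NX3 nitrogen. No other fragment satisfies the full query, so there is no match.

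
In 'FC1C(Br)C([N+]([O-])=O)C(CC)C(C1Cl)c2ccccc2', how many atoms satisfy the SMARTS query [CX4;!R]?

2

Check the 20 heavy atoms by environment: 6× C (X4, in 6-ring) → no; 1× Cl (X1, acyclic) → no; 2× C (X4, acyclic) → match; 1× F (X1, acyclic) → no; 1× N (charge +1, X3, acyclic) → no; 1× O (charge -1, X1, acyclic) → no; 1× O (X1, acyclic) → no; 6× c (aromatic, X3, in 6-ring) → no; 1× Br (X1, acyclic) → no.
That gives 2 matching atoms.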